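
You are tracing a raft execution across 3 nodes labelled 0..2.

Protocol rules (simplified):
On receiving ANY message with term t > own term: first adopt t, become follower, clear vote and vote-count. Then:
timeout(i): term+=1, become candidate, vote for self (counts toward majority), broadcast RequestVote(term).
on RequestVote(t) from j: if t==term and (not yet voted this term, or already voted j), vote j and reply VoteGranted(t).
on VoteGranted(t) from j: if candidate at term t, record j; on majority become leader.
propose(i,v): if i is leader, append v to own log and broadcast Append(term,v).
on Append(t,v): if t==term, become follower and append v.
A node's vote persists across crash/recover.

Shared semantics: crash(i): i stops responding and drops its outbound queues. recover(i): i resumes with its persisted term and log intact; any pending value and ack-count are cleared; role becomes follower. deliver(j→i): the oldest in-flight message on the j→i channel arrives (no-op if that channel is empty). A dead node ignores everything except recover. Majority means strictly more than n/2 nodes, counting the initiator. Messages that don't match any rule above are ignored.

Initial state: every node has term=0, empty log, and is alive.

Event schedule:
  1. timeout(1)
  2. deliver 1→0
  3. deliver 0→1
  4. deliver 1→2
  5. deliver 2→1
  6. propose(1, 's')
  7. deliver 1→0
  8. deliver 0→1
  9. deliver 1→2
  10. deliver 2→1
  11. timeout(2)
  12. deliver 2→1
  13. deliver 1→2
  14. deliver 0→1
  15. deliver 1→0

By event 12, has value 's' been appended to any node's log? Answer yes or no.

yes

1. timeout(1):  <1:cand t1 ->
2. deliver 1→0:  <0:foll t1 ->
3. deliver 0→1:  <1:lead t1 ->
4. deliver 1→2:  <2:foll t1 ->
5. deliver 2→1:  nop
6. propose(1,'s'):  <1:lead t1 s>
7. deliver 1→0:  <0:foll t1 s>
8. deliver 0→1:  nop
9. deliver 1→2:  <2:foll t1 s>
10. deliver 2→1:  nop
11. timeout(2):  <2:cand t2 s>
12. deliver 2→1:  <1:foll t2 s>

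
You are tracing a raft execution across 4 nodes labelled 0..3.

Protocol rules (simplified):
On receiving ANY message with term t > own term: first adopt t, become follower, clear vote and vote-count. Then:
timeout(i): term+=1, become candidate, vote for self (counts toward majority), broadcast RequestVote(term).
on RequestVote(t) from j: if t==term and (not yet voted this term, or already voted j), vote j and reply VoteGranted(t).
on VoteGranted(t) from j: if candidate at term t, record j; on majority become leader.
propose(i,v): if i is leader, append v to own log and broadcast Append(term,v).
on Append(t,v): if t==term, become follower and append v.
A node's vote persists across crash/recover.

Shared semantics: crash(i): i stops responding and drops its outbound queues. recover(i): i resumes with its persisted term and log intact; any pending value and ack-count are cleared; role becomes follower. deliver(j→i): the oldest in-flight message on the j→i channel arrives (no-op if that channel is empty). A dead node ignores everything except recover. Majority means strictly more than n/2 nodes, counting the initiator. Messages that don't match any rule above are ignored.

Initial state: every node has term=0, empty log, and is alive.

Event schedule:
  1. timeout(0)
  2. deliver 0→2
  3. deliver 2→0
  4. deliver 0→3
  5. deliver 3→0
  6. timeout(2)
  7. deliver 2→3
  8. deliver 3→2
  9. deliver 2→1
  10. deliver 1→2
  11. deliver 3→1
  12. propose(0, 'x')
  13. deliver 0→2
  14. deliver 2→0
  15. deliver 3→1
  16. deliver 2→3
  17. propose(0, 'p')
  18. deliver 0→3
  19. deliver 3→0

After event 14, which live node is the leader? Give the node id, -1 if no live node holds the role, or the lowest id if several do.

2

after 1 — timeout(0): n0:cand/t1/[-]
after 2 — deliver 0→2: n2:foll/t1/[-]
after 3 — deliver 2→0: ·
after 4 — deliver 0→3: n3:foll/t1/[-]
after 5 — deliver 3→0: n0:lead/t1/[-]
after 6 — timeout(2): n2:cand/t2/[-]
after 7 — deliver 2→3: n3:foll/t2/[-]
after 8 — deliver 3→2: ·
after 9 — deliver 2→1: n1:foll/t2/[-]
after 10 — deliver 1→2: n2:lead/t2/[-]
after 11 — deliver 3→1: ·
after 12 — propose(0,'x'): n0:lead/t1/[x]
after 13 — deliver 0→2: ·
after 14 — deliver 2→0: n0:foll/t2/[x]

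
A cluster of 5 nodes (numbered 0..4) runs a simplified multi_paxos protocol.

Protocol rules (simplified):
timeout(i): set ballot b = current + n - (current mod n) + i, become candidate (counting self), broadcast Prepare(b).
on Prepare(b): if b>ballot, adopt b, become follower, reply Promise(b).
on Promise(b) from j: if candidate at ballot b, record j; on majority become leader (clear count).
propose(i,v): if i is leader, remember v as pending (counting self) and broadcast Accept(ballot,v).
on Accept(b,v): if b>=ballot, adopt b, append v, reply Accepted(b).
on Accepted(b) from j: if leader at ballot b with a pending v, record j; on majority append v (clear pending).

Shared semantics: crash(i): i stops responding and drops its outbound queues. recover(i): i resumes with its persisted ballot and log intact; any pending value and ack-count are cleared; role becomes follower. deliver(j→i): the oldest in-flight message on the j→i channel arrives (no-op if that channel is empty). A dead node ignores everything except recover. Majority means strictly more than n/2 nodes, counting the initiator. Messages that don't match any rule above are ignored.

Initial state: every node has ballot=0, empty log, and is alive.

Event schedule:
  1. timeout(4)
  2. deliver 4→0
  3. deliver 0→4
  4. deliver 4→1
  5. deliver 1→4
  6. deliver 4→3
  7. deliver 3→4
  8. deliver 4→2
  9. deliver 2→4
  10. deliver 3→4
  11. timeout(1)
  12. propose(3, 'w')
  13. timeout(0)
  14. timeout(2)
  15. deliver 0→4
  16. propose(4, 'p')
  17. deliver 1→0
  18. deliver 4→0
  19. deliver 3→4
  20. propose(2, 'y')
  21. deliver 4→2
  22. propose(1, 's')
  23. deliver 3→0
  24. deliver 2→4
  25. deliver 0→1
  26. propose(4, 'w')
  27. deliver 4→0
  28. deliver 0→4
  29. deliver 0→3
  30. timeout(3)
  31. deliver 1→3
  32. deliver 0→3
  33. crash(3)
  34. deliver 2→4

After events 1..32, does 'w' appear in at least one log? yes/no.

step 1 timeout(4): 4={cand,b=9,log=-}
step 2 deliver 4→0: 0={foll,b=9,log=-}
step 3 deliver 0→4: —
step 4 deliver 4→1: 1={foll,b=9,log=-}
step 5 deliver 1→4: 4={lead,b=9,log=-}
step 6 deliver 4→3: 3={foll,b=9,log=-}
step 7 deliver 3→4: —
step 8 deliver 4→2: 2={foll,b=9,log=-}
step 9 deliver 2→4: —
step 10 deliver 3→4: —
step 11 timeout(1): 1={cand,b=11,log=-}
step 12 propose(3,'w'): —
step 13 timeout(0): 0={cand,b=10,log=-}
step 14 timeout(2): 2={cand,b=12,log=-}
step 15 deliver 0→4: 4={foll,b=10,log=-}
step 16 propose(4,'p'): —
step 17 deliver 1→0: 0={foll,b=11,log=-}
step 18 deliver 4→0: —
step 19 deliver 3→4: —
step 20 propose(2,'y'): —
step 21 deliver 4→2: —
step 22 propose(1,'s'): —
step 23 deliver 3→0: —
step 24 deliver 2→4: 4={foll,b=12,log=-}
step 25 deliver 0→1: —
step 26 propose(4,'w'): —
step 27 deliver 4→0: —
step 28 deliver 0→4: —
step 29 deliver 0→3: 3={foll,b=10,log=-}
step 30 timeout(3): 3={cand,b=18,log=-}
step 31 deliver 1→3: —
step 32 deliver 0→3: —

no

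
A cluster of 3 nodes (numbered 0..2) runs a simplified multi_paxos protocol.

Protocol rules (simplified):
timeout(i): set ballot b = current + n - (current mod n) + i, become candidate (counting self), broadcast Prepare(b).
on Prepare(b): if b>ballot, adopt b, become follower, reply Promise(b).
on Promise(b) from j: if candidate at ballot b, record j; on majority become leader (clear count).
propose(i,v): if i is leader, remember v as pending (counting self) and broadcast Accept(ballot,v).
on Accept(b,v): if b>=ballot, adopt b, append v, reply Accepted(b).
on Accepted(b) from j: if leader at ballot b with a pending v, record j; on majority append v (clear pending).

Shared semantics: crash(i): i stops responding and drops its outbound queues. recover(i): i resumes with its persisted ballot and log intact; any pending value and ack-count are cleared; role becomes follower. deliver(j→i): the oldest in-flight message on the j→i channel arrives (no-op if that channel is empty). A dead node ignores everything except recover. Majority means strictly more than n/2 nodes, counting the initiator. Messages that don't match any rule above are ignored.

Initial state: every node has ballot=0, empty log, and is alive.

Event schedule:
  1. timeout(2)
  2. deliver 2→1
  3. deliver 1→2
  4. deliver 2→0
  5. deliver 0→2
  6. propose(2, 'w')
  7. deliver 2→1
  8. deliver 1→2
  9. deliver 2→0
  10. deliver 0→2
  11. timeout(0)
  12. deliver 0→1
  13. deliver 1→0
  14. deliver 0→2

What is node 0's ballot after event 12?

6

[1] timeout(2) → N2(cand b5 [-])
[2] deliver 2→1 → N1(foll b5 [-])
[3] deliver 1→2 → N2(lead b5 [-])
[4] deliver 2→0 → N0(foll b5 [-])
[5] deliver 0→2 → ∅
[6] propose(2,'w') → ∅
[7] deliver 2→1 → N1(foll b5 [w])
[8] deliver 1→2 → N2(lead b5 [w])
[9] deliver 2→0 → N0(foll b5 [w])
[10] deliver 0→2 → ∅
[11] timeout(0) → N0(cand b6 [w])
[12] deliver 0→1 → N1(foll b6 [w])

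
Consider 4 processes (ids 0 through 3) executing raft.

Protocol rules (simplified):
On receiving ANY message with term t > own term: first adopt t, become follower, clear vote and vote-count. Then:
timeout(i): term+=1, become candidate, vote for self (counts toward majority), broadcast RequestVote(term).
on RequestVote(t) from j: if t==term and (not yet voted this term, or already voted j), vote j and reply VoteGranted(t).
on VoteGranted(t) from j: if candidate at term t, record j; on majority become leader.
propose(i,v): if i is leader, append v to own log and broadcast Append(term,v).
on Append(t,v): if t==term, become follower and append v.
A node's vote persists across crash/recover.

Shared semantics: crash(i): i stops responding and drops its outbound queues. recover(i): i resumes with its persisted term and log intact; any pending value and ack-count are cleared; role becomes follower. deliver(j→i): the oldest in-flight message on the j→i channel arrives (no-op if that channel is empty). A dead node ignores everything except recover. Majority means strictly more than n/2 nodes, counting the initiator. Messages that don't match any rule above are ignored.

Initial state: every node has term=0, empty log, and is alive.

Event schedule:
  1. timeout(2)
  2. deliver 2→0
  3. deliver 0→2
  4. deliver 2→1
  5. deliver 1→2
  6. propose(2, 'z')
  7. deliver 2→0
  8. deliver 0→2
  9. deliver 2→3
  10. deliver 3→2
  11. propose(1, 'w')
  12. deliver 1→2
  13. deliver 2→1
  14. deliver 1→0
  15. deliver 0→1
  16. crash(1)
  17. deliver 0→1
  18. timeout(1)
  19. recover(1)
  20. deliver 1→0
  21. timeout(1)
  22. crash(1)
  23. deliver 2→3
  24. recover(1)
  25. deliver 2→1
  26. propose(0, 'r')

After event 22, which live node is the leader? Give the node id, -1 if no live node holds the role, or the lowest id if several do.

2

e1 timeout(2): 2[cand,t=1,-]
e2 deliver 2→0: 0[foll,t=1,-]
e3 deliver 0→2: ·
e4 deliver 2→1: 1[foll,t=1,-]
e5 deliver 1→2: 2[lead,t=1,-]
e6 propose(2,'z'): 2[lead,t=1,z]
e7 deliver 2→0: 0[foll,t=1,z]
e8 deliver 0→2: ·
e9 deliver 2→3: 3[foll,t=1,-]
e10 deliver 3→2: ·
e11 propose(1,'w'): ·
e12 deliver 1→2: ·
e13 deliver 2→1: 1[foll,t=1,z]
e14 deliver 1→0: ·
e15 deliver 0→1: ·
e16 crash(1): 1[✗foll,t=1,z]
e17 deliver 0→1: ·
e18 timeout(1): ·
e19 recover(1): 1[foll,t=1,z]
e20 deliver 1→0: ·
e21 timeout(1): 1[cand,t=2,z]
e22 crash(1): 1[✗cand,t=2,z]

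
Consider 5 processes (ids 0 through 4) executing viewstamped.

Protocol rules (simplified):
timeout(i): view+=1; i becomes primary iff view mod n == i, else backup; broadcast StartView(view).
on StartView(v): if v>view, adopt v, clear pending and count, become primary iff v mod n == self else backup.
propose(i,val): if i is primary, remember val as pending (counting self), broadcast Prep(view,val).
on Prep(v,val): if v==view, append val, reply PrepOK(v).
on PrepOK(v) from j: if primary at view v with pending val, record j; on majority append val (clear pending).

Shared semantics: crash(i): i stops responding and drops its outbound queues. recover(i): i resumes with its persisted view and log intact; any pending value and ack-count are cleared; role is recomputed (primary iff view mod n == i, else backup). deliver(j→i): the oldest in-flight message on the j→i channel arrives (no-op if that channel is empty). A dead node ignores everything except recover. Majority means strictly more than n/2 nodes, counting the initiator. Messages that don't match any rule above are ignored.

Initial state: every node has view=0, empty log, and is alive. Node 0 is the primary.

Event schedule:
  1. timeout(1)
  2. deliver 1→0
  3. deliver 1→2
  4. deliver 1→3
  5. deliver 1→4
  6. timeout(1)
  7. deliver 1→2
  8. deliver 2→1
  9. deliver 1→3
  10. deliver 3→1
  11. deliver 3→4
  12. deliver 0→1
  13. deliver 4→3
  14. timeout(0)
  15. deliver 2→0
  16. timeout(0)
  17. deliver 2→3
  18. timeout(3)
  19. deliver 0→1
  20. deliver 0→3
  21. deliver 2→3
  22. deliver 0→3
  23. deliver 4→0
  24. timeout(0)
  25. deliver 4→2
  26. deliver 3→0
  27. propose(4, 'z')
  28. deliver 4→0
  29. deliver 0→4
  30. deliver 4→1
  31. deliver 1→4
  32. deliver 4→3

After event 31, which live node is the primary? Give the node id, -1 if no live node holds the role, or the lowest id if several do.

2

step 1 timeout(1): 1={prim,v=1,log=-}
step 2 deliver 1→0: 0={back,v=1,log=-}
step 3 deliver 1→2: 2={back,v=1,log=-}
step 4 deliver 1→3: 3={back,v=1,log=-}
step 5 deliver 1→4: 4={back,v=1,log=-}
step 6 timeout(1): 1={back,v=2,log=-}
step 7 deliver 1→2: 2={prim,v=2,log=-}
step 8 deliver 2→1: —
step 9 deliver 1→3: 3={back,v=2,log=-}
step 10 deliver 3→1: —
step 11 deliver 3→4: —
step 12 deliver 0→1: —
step 13 deliver 4→3: —
step 14 timeout(0): 0={back,v=2,log=-}
step 15 deliver 2→0: —
step 16 timeout(0): 0={back,v=3,log=-}
step 17 deliver 2→3: —
step 18 timeout(3): 3={prim,v=3,log=-}
step 19 deliver 0→1: —
step 20 deliver 0→3: —
step 21 deliver 2→3: —
step 22 deliver 0→3: —
step 23 deliver 4→0: —
step 24 timeout(0): 0={back,v=4,log=-}
step 25 deliver 4→2: —
step 26 deliver 3→0: —
step 27 propose(4,'z'): —
step 28 deliver 4→0: —
step 29 deliver 0→4: 4={back,v=2,log=-}
step 30 deliver 4→1: —
step 31 deliver 1→4: —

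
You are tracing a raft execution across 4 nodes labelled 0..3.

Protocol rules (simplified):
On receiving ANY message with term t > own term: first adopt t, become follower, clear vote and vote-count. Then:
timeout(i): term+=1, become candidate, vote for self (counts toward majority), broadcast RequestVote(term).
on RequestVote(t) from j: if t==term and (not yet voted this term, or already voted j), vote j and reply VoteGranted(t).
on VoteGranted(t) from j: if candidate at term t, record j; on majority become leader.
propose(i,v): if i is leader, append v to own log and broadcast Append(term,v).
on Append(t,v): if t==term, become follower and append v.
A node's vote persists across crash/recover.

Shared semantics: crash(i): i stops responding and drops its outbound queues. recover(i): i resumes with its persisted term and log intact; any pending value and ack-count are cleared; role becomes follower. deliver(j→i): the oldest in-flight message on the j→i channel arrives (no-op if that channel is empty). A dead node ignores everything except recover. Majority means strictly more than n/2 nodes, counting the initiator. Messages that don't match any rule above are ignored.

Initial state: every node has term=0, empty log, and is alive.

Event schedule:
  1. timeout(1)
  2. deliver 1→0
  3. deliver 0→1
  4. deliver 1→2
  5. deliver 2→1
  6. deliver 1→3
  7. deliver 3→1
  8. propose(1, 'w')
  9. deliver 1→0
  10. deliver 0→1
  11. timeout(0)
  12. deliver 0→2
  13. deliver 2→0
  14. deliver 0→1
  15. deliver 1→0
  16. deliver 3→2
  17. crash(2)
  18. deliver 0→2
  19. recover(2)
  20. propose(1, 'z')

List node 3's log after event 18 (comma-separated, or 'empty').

empty

1. timeout(1):  <1:cand t1 ->
2. deliver 1→0:  <0:foll t1 ->
3. deliver 0→1:  nop
4. deliver 1→2:  <2:foll t1 ->
5. deliver 2→1:  <1:lead t1 ->
6. deliver 1→3:  <3:foll t1 ->
7. deliver 3→1:  nop
8. propose(1,'w'):  <1:lead t1 w>
9. deliver 1→0:  <0:foll t1 w>
10. deliver 0→1:  nop
11. timeout(0):  <0:cand t2 w>
12. deliver 0→2:  <2:foll t2 ->
13. deliver 2→0:  nop
14. deliver 0→1:  <1:foll t2 w>
15. deliver 1→0:  <0:lead t2 w>
16. deliver 3→2:  nop
17. crash(2):  <2:✗foll t2 ->
18. deliver 0→2:  nop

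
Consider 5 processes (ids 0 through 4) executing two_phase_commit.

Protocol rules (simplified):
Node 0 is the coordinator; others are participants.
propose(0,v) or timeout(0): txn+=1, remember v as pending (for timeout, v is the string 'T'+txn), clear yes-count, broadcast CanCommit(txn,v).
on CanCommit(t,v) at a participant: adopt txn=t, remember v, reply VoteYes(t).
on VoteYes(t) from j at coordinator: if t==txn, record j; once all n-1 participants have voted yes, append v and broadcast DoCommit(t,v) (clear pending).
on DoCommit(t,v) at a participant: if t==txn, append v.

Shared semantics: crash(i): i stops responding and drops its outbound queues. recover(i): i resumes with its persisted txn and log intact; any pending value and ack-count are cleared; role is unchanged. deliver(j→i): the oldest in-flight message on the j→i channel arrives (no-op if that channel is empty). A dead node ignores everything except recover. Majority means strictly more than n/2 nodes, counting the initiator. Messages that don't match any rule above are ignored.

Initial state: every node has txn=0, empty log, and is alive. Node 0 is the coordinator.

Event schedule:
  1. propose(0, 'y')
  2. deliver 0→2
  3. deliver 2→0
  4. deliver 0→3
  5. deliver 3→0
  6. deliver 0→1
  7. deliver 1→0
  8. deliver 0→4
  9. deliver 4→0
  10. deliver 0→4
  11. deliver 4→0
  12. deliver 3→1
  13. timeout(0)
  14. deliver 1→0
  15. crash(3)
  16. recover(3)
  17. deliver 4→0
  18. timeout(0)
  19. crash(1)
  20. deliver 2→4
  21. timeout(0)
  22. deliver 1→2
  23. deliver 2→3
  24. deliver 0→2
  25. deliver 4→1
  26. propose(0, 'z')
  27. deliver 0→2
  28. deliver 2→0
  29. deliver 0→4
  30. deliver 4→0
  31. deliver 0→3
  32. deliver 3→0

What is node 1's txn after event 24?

[1] propose(0,'y') → N0(coor t1 [-])
[2] deliver 0→2 → N2(part t1 [-])
[3] deliver 2→0 → ∅
[4] deliver 0→3 → N3(part t1 [-])
[5] deliver 3→0 → ∅
[6] deliver 0→1 → N1(part t1 [-])
[7] deliver 1→0 → ∅
[8] deliver 0→4 → N4(part t1 [-])
[9] deliver 4→0 → N0(coor t1 [y])
[10] deliver 0→4 → N4(part t1 [y])
[11] deliver 4→0 → ∅
[12] deliver 3→1 → ∅
[13] timeout(0) → N0(coor t2 [y])
[14] deliver 1→0 → ∅
[15] crash(3) → N3(✗part t1 [-])
[16] recover(3) → N3(part t1 [-])
[17] deliver 4→0 → ∅
[18] timeout(0) → N0(coor t3 [y])
[19] crash(1) → N1(✗part t1 [-])
[20] deliver 2→4 → ∅
[21] timeout(0) → N0(coor t4 [y])
[22] deliver 1→2 → ∅
[23] deliver 2→3 → ∅
[24] deliver 0→2 → N2(part t1 [y])

1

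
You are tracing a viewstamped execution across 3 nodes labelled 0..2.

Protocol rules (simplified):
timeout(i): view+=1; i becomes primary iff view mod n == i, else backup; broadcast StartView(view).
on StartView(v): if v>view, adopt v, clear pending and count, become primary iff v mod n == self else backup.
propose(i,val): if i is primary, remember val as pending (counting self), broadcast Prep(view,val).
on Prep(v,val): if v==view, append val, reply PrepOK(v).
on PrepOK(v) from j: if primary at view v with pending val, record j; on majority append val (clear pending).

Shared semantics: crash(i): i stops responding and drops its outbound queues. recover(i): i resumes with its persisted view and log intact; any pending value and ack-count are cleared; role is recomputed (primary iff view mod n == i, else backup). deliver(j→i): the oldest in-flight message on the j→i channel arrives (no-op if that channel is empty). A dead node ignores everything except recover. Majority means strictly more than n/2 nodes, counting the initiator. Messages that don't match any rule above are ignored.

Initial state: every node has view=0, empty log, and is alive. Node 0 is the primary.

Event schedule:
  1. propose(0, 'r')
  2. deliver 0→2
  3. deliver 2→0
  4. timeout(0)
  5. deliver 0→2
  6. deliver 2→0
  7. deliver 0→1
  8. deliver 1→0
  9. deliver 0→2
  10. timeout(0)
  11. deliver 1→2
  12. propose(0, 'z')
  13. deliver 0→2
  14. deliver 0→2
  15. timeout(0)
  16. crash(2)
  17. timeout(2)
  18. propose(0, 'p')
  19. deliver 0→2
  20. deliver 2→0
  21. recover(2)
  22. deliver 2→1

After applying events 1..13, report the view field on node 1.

0

1. propose(0,'r'):  nop
2. deliver 0→2:  <2:back v0 r>
3. deliver 2→0:  <0:prim v0 r>
4. timeout(0):  <0:back v1 r>
5. deliver 0→2:  <2:back v1 r>
6. deliver 2→0:  nop
7. deliver 0→1:  <1:back v0 r>
8. deliver 1→0:  nop
9. deliver 0→2:  nop
10. timeout(0):  <0:back v2 r>
11. deliver 1→2:  nop
12. propose(0,'z'):  nop
13. deliver 0→2:  <2:prim v2 r>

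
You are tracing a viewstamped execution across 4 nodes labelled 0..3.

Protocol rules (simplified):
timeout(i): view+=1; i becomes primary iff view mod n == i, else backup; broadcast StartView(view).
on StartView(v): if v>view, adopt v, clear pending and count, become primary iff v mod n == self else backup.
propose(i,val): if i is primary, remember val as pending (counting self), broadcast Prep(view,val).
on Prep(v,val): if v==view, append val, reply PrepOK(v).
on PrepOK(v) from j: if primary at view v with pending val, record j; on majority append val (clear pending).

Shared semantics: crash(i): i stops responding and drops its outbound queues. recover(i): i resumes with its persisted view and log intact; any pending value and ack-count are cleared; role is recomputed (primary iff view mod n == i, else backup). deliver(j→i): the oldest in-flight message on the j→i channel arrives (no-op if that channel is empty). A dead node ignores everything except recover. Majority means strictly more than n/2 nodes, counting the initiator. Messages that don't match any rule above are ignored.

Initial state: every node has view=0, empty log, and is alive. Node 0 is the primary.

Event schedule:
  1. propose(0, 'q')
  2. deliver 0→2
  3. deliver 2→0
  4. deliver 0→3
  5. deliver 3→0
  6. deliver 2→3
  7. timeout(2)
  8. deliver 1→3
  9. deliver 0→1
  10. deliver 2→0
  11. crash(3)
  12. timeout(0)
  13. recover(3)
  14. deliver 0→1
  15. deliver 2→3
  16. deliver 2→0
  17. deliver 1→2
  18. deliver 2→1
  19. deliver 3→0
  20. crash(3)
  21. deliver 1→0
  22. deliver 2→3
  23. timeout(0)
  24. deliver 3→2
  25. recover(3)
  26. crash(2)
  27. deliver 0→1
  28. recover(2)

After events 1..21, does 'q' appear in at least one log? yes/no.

yes

1. propose(0,'q'):  nop
2. deliver 0→2:  <2:back v0 q>
3. deliver 2→0:  nop
4. deliver 0→3:  <3:back v0 q>
5. deliver 3→0:  <0:prim v0 q>
6. deliver 2→3:  nop
7. timeout(2):  <2:back v1 q>
8. deliver 1→3:  nop
9. deliver 0→1:  <1:back v0 q>
10. deliver 2→0:  <0:back v1 q>
11. crash(3):  <3:✗back v0 q>
12. timeout(0):  <0:back v2 q>
13. recover(3):  <3:back v0 q>
14. deliver 0→1:  <1:back v2 q>
15. deliver 2→3:  <3:back v1 q>
16. deliver 2→0:  nop
17. deliver 1→2:  nop
18. deliver 2→1:  nop
19. deliver 3→0:  nop
20. crash(3):  <3:✗back v1 q>
21. deliver 1→0:  nop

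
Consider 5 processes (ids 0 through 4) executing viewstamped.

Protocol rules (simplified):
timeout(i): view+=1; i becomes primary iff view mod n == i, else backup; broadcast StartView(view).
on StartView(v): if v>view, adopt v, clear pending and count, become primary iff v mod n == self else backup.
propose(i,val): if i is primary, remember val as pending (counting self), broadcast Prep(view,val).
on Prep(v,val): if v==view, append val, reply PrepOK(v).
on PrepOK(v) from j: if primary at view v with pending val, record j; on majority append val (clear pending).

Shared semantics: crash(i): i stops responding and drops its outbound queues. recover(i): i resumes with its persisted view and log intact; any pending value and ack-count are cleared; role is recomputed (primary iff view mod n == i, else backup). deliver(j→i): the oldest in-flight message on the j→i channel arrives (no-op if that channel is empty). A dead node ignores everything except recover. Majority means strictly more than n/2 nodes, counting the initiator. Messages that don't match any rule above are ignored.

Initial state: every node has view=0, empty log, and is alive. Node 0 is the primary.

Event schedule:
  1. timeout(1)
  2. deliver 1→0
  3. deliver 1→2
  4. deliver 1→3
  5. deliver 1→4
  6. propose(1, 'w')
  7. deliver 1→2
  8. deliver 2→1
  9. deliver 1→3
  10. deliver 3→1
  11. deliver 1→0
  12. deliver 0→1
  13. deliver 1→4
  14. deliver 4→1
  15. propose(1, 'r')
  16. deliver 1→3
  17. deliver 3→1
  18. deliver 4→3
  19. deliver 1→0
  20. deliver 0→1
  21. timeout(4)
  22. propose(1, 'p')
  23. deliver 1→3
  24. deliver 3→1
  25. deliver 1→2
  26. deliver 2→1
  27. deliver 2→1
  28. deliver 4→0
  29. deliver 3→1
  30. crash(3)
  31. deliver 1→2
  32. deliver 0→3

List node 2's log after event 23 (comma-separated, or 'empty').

w

step 1 timeout(1): 1={prim,v=1,log=-}
step 2 deliver 1→0: 0={back,v=1,log=-}
step 3 deliver 1→2: 2={back,v=1,log=-}
step 4 deliver 1→3: 3={back,v=1,log=-}
step 5 deliver 1→4: 4={back,v=1,log=-}
step 6 propose(1,'w'): —
step 7 deliver 1→2: 2={back,v=1,log=w}
step 8 deliver 2→1: —
step 9 deliver 1→3: 3={back,v=1,log=w}
step 10 deliver 3→1: 1={prim,v=1,log=w}
step 11 deliver 1→0: 0={back,v=1,log=w}
step 12 deliver 0→1: —
step 13 deliver 1→4: 4={back,v=1,log=w}
step 14 deliver 4→1: —
step 15 propose(1,'r'): —
step 16 deliver 1→3: 3={back,v=1,log=w,r}
step 17 deliver 3→1: —
step 18 deliver 4→3: —
step 19 deliver 1→0: 0={back,v=1,log=w,r}
step 20 deliver 0→1: 1={prim,v=1,log=w,r}
step 21 timeout(4): 4={back,v=2,log=w}
step 22 propose(1,'p'): —
step 23 deliver 1→3: 3={back,v=1,log=w,r,p}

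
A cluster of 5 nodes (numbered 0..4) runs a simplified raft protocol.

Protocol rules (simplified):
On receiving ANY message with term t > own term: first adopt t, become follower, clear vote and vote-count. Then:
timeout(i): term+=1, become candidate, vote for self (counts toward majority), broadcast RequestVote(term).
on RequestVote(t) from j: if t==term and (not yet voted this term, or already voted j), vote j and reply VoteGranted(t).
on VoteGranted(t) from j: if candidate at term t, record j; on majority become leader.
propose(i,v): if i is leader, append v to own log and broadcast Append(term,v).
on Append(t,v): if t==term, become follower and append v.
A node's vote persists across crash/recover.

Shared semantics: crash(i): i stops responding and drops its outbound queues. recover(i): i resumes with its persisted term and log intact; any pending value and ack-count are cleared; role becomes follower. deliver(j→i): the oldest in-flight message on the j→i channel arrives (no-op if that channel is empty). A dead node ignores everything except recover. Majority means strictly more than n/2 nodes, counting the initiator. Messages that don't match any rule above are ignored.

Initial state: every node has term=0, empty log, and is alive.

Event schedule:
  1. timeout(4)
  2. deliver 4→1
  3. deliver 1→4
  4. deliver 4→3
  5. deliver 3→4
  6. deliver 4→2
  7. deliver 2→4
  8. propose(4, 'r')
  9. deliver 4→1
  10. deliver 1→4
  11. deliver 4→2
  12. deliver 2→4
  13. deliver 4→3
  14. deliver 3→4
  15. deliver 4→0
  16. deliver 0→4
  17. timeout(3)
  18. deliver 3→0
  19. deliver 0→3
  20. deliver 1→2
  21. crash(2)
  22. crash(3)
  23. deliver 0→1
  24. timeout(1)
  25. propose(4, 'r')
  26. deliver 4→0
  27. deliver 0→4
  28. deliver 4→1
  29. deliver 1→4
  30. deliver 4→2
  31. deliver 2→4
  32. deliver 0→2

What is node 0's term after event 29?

e1 timeout(4): 4[cand,t=1,-]
e2 deliver 4→1: 1[foll,t=1,-]
e3 deliver 1→4: ·
e4 deliver 4→3: 3[foll,t=1,-]
e5 deliver 3→4: 4[lead,t=1,-]
e6 deliver 4→2: 2[foll,t=1,-]
e7 deliver 2→4: ·
e8 propose(4,'r'): 4[lead,t=1,r]
e9 deliver 4→1: 1[foll,t=1,r]
e10 deliver 1→4: ·
e11 deliver 4→2: 2[foll,t=1,r]
e12 deliver 2→4: ·
e13 deliver 4→3: 3[foll,t=1,r]
e14 deliver 3→4: ·
e15 deliver 4→0: 0[foll,t=1,-]
e16 deliver 0→4: ·
e17 timeout(3): 3[cand,t=2,r]
e18 deliver 3→0: 0[foll,t=2,-]
e19 deliver 0→3: ·
e20 deliver 1→2: ·
e21 crash(2): 2[✗foll,t=1,r]
e22 crash(3): 3[✗cand,t=2,r]
e23 deliver 0→1: ·
e24 timeout(1): 1[cand,t=2,r]
e25 propose(4,'r'): 4[lead,t=1,r,r]
e26 deliver 4→0: ·
e27 deliver 0→4: ·
e28 deliver 4→1: ·
e29 deliver 1→4: 4[foll,t=2,r,r]

2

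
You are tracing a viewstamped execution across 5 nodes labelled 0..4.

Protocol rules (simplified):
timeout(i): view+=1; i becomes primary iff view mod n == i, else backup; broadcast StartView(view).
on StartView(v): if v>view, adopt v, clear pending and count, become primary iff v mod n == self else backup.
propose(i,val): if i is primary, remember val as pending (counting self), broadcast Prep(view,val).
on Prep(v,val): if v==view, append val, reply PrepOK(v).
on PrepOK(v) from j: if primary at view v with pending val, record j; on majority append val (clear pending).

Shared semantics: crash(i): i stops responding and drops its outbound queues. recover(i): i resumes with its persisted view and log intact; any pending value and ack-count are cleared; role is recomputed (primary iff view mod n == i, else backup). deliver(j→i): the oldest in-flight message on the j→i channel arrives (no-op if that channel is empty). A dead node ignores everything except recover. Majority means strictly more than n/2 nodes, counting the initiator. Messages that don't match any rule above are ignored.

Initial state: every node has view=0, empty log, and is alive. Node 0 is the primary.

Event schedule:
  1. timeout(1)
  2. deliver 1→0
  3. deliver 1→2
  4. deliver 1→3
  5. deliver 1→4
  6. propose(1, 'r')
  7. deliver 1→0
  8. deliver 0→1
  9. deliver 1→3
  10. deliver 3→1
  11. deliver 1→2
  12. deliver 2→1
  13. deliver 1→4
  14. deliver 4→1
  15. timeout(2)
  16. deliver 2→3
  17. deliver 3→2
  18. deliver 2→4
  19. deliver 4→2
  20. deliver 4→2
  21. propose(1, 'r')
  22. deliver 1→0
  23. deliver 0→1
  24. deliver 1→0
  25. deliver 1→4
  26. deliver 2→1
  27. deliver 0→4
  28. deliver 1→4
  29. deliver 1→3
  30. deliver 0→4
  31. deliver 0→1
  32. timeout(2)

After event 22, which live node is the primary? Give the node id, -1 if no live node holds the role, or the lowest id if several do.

e1 timeout(1): 1[prim,v=1,-]
e2 deliver 1→0: 0[back,v=1,-]
e3 deliver 1→2: 2[back,v=1,-]
e4 deliver 1→3: 3[back,v=1,-]
e5 deliver 1→4: 4[back,v=1,-]
e6 propose(1,'r'): ·
e7 deliver 1→0: 0[back,v=1,r]
e8 deliver 0→1: ·
e9 deliver 1→3: 3[back,v=1,r]
e10 deliver 3→1: 1[prim,v=1,r]
e11 deliver 1→2: 2[back,v=1,r]
e12 deliver 2→1: ·
e13 deliver 1→4: 4[back,v=1,r]
e14 deliver 4→1: ·
e15 timeout(2): 2[prim,v=2,r]
e16 deliver 2→3: 3[back,v=2,r]
e17 deliver 3→2: ·
e18 deliver 2→4: 4[back,v=2,r]
e19 deliver 4→2: ·
e20 deliver 4→2: ·
e21 propose(1,'r'): ·
e22 deliver 1→0: 0[back,v=1,r,r]

1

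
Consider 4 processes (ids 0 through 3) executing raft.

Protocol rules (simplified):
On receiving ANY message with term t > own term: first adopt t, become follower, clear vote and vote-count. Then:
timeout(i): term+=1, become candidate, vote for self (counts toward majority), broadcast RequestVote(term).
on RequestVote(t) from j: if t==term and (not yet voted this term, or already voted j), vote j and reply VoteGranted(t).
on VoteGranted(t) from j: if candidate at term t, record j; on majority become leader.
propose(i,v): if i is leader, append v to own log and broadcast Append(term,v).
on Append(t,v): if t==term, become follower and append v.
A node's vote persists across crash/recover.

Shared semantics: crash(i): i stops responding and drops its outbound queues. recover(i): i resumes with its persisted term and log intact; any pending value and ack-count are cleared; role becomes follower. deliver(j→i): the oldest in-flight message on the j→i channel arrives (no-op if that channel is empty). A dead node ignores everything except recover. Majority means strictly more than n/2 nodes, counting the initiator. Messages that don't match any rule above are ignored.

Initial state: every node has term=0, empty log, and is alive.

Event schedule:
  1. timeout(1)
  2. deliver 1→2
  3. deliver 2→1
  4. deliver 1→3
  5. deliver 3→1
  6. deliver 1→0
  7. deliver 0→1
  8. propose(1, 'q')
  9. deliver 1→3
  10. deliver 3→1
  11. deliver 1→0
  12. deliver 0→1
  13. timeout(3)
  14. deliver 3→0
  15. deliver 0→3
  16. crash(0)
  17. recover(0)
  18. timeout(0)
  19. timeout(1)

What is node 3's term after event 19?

after 1 — timeout(1): n1:cand/t1/[-]
after 2 — deliver 1→2: n2:foll/t1/[-]
after 3 — deliver 2→1: ·
after 4 — deliver 1→3: n3:foll/t1/[-]
after 5 — deliver 3→1: n1:lead/t1/[-]
after 6 — deliver 1→0: n0:foll/t1/[-]
after 7 — deliver 0→1: ·
after 8 — propose(1,'q'): n1:lead/t1/[q]
after 9 — deliver 1→3: n3:foll/t1/[q]
after 10 — deliver 3→1: ·
after 11 — deliver 1→0: n0:foll/t1/[q]
after 12 — deliver 0→1: ·
after 13 — timeout(3): n3:cand/t2/[q]
after 14 — deliver 3→0: n0:foll/t2/[q]
after 15 — deliver 0→3: ·
after 16 — crash(0): n0:✗foll/t2/[q]
after 17 — recover(0): n0:foll/t2/[q]
after 18 — timeout(0): n0:cand/t3/[q]
after 19 — timeout(1): n1:cand/t2/[q]

2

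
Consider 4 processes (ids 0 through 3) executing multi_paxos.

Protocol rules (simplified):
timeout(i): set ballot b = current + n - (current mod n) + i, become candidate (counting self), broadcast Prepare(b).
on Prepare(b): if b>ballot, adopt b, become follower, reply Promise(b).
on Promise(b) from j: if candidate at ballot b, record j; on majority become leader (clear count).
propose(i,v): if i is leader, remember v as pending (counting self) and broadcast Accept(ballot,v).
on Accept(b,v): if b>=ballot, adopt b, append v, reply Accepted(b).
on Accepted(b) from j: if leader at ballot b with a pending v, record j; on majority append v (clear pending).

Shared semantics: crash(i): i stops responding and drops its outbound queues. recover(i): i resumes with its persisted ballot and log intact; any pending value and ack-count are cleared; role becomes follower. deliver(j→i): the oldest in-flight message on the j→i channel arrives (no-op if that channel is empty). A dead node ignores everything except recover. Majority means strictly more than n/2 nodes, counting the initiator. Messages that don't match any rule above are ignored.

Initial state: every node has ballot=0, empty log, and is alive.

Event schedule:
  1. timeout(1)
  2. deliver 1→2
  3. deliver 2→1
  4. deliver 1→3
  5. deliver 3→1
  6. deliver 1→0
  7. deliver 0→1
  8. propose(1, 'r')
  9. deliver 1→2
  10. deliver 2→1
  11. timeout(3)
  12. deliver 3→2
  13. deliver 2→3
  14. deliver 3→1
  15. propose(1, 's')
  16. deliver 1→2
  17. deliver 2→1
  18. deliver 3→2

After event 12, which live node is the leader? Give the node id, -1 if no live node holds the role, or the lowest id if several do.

e1 timeout(1): 1[cand,b=5,-]
e2 deliver 1→2: 2[foll,b=5,-]
e3 deliver 2→1: ·
e4 deliver 1→3: 3[foll,b=5,-]
e5 deliver 3→1: 1[lead,b=5,-]
e6 deliver 1→0: 0[foll,b=5,-]
e7 deliver 0→1: ·
e8 propose(1,'r'): ·
e9 deliver 1→2: 2[foll,b=5,r]
e10 deliver 2→1: ·
e11 timeout(3): 3[cand,b=11,-]
e12 deliver 3→2: 2[foll,b=11,r]

1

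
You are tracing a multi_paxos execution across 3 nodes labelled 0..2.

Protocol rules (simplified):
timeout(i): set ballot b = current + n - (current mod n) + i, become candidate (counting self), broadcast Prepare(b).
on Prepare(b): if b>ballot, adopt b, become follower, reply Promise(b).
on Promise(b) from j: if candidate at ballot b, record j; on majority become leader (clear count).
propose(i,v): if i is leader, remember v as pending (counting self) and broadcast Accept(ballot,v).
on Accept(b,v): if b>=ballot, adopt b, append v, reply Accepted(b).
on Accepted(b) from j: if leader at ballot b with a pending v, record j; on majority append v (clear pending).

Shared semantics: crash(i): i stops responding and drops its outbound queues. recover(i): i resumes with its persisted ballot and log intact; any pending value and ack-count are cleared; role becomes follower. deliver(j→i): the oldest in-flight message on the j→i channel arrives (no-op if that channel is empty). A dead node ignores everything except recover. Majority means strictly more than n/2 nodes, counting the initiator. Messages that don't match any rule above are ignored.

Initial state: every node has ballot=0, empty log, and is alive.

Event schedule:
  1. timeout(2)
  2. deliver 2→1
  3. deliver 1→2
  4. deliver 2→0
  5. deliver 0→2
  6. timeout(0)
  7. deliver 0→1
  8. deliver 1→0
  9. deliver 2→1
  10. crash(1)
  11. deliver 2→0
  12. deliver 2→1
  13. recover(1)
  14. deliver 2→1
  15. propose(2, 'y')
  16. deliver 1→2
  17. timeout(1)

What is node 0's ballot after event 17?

step 1 timeout(2): 2={cand,b=5,log=-}
step 2 deliver 2→1: 1={foll,b=5,log=-}
step 3 deliver 1→2: 2={lead,b=5,log=-}
step 4 deliver 2→0: 0={foll,b=5,log=-}
step 5 deliver 0→2: —
step 6 timeout(0): 0={cand,b=6,log=-}
step 7 deliver 0→1: 1={foll,b=6,log=-}
step 8 deliver 1→0: 0={lead,b=6,log=-}
step 9 deliver 2→1: —
step 10 crash(1): 1={✗foll,b=6,log=-}
step 11 deliver 2→0: —
step 12 deliver 2→1: —
step 13 recover(1): 1={foll,b=6,log=-}
step 14 deliver 2→1: —
step 15 propose(2,'y'): —
step 16 deliver 1→2: —
step 17 timeout(1): 1={cand,b=10,log=-}

6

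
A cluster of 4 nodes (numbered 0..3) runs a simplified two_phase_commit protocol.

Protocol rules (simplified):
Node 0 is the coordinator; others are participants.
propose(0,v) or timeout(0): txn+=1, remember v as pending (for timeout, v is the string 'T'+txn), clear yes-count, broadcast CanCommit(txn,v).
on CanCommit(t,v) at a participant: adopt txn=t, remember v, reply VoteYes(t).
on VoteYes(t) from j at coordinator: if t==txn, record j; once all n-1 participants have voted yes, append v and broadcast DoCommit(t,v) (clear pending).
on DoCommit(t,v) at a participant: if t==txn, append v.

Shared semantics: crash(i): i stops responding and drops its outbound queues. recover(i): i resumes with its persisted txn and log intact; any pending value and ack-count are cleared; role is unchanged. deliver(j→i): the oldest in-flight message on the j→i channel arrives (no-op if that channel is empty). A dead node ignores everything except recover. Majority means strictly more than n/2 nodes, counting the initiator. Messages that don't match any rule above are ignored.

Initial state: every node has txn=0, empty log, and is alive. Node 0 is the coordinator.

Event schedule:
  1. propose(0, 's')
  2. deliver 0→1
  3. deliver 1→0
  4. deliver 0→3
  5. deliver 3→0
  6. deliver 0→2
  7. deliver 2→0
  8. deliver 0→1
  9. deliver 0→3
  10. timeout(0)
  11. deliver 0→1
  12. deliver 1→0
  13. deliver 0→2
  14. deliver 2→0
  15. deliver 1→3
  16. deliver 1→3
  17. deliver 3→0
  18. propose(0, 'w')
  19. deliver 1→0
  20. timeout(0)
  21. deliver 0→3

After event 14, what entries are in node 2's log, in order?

s

step 1 propose(0,'s'): 0={coor,t=1,log=-}
step 2 deliver 0→1: 1={part,t=1,log=-}
step 3 deliver 1→0: —
step 4 deliver 0→3: 3={part,t=1,log=-}
step 5 deliver 3→0: —
step 6 deliver 0→2: 2={part,t=1,log=-}
step 7 deliver 2→0: 0={coor,t=1,log=s}
step 8 deliver 0→1: 1={part,t=1,log=s}
step 9 deliver 0→3: 3={part,t=1,log=s}
step 10 timeout(0): 0={coor,t=2,log=s}
step 11 deliver 0→1: 1={part,t=2,log=s}
step 12 deliver 1→0: —
step 13 deliver 0→2: 2={part,t=1,log=s}
step 14 deliver 2→0: —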